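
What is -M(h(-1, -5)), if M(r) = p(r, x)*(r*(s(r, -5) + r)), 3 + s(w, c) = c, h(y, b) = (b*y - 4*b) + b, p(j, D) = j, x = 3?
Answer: -4800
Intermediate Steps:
h(y, b) = -3*b + b*y (h(y, b) = (-4*b + b*y) + b = -3*b + b*y)
s(w, c) = -3 + c
M(r) = r²*(-8 + r) (M(r) = r*(r*((-3 - 5) + r)) = r*(r*(-8 + r)) = r²*(-8 + r))
-M(h(-1, -5)) = -(-5*(-3 - 1))²*(-8 - 5*(-3 - 1)) = -(-5*(-4))²*(-8 - 5*(-4)) = -20²*(-8 + 20) = -400*12 = -1*4800 = -4800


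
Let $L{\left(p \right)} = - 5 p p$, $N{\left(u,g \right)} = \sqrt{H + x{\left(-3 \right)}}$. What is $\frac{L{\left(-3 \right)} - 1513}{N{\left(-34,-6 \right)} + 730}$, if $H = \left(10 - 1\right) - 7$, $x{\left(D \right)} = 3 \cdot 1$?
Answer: $- \frac{227468}{106579} + \frac{1558 \sqrt{5}}{532895} \approx -2.1277$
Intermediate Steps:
$x{\left(D \right)} = 3$
$H = 2$ ($H = 9 - 7 = 2$)
$N{\left(u,g \right)} = \sqrt{5}$ ($N{\left(u,g \right)} = \sqrt{2 + 3} = \sqrt{5}$)
$L{\left(p \right)} = - 5 p^{2}$
$\frac{L{\left(-3 \right)} - 1513}{N{\left(-34,-6 \right)} + 730} = \frac{- 5 \left(-3\right)^{2} - 1513}{\sqrt{5} + 730} = \frac{\left(-5\right) 9 - 1513}{730 + \sqrt{5}} = \frac{-45 - 1513}{730 + \sqrt{5}} = - \frac{1558}{730 + \sqrt{5}}$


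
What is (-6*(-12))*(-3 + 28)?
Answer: 1800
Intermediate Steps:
(-6*(-12))*(-3 + 28) = 72*25 = 1800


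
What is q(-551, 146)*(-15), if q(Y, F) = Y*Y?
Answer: -4554015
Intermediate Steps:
q(Y, F) = Y²
q(-551, 146)*(-15) = (-551)²*(-15) = 303601*(-15) = -4554015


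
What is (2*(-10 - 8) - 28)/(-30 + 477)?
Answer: -64/447 ≈ -0.14318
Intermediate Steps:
(2*(-10 - 8) - 28)/(-30 + 477) = (2*(-18) - 28)/447 = (-36 - 28)*(1/447) = -64*1/447 = -64/447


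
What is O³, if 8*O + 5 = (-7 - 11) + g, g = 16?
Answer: -343/512 ≈ -0.66992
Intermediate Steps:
O = -7/8 (O = -5/8 + ((-7 - 11) + 16)/8 = -5/8 + (-18 + 16)/8 = -5/8 + (⅛)*(-2) = -5/8 - ¼ = -7/8 ≈ -0.87500)
O³ = (-7/8)³ = -343/512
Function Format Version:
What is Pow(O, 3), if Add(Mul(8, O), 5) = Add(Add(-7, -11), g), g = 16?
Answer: Rational(-343, 512) ≈ -0.66992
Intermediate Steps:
O = Rational(-7, 8) (O = Add(Rational(-5, 8), Mul(Rational(1, 8), Add(Add(-7, -11), 16))) = Add(Rational(-5, 8), Mul(Rational(1, 8), Add(-18, 16))) = Add(Rational(-5, 8), Mul(Rational(1, 8), -2)) = Add(Rational(-5, 8), Rational(-1, 4)) = Rational(-7, 8) ≈ -0.87500)
Pow(O, 3) = Pow(Rational(-7, 8), 3) = Rational(-343, 512)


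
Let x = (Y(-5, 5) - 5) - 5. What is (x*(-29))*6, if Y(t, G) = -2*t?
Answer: 0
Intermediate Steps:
x = 0 (x = (-2*(-5) - 5) - 5 = (10 - 5) - 5 = 5 - 5 = 0)
(x*(-29))*6 = (0*(-29))*6 = 0*6 = 0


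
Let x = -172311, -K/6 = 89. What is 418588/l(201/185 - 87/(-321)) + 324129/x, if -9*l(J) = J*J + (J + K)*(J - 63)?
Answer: -43088823928850984617/369498845310816053 ≈ -116.61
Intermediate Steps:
K = -534 (K = -6*89 = -534)
l(J) = -J²/9 - (-534 + J)*(-63 + J)/9 (l(J) = -(J*J + (J - 534)*(J - 63))/9 = -(J² + (-534 + J)*(-63 + J))/9 = -J²/9 - (-534 + J)*(-63 + J)/9)
418588/l(201/185 - 87/(-321)) + 324129/x = 418588/(-3738 - 2*(201/185 - 87/(-321))²/9 + 199*(201/185 - 87/(-321))/3) + 324129/(-172311) = 418588/(-3738 - 2*(201*(1/185) - 87*(-1/321))²/9 + 199*(201*(1/185) - 87*(-1/321))/3) + 324129*(-1/172311) = 418588/(-3738 - 2*(201/185 + 29/107)²/9 + 199*(201/185 + 29/107)/3) - 108043/57437 = 418588/(-3738 - 2*(26872/19795)²/9 + (199/3)*(26872/19795)) - 108043/57437 = 418588/(-3738 - 2/9*722104384/391842025 + 5347528/59385) - 108043/57437 = 418588/(-3738 - 1444208768/3526578225 + 5347528/59385) - 108043/57437 = 418588/(-12866230663538/3526578225) - 108043/57437 = 418588*(-3526578225/12866230663538) - 108043/57437 = -738091663023150/6433115331769 - 108043/57437 = -43088823928850984617/369498845310816053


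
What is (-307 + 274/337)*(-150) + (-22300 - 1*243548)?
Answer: -74113026/337 ≈ -2.1992e+5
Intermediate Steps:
(-307 + 274/337)*(-150) + (-22300 - 1*243548) = (-307 + 274*(1/337))*(-150) + (-22300 - 243548) = (-307 + 274/337)*(-150) - 265848 = -103185/337*(-150) - 265848 = 15477750/337 - 265848 = -74113026/337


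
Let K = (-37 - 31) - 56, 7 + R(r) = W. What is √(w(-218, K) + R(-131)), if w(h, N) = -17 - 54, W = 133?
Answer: √55 ≈ 7.4162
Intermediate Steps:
R(r) = 126 (R(r) = -7 + 133 = 126)
K = -124 (K = -68 - 56 = -124)
w(h, N) = -71
√(w(-218, K) + R(-131)) = √(-71 + 126) = √55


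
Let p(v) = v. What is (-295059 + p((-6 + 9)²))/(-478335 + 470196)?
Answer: 98350/2713 ≈ 36.251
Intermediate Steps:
(-295059 + p((-6 + 9)²))/(-478335 + 470196) = (-295059 + (-6 + 9)²)/(-478335 + 470196) = (-295059 + 3²)/(-8139) = (-295059 + 9)*(-1/8139) = -295050*(-1/8139) = 98350/2713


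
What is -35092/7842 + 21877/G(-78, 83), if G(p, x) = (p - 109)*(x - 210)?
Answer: -330920237/93119829 ≈ -3.5537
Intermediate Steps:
G(p, x) = (-210 + x)*(-109 + p) (G(p, x) = (-109 + p)*(-210 + x) = (-210 + x)*(-109 + p))
-35092/7842 + 21877/G(-78, 83) = -35092/7842 + 21877/(22890 - 210*(-78) - 109*83 - 78*83) = -35092*1/7842 + 21877/(22890 + 16380 - 9047 - 6474) = -17546/3921 + 21877/23749 = -330920237/93119829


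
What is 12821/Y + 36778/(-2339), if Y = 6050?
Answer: -192518581/14150950 ≈ -13.605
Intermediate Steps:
12821/Y + 36778/(-2339) = 12821/6050 + 36778/(-2339) = 12821*(1/6050) + 36778*(-1/2339) = 12821/6050 - 36778/2339 = -192518581/14150950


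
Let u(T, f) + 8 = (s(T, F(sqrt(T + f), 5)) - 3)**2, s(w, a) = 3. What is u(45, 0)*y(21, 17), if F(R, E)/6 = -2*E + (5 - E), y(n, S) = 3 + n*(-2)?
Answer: 312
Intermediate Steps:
y(n, S) = 3 - 2*n
F(R, E) = 30 - 18*E (F(R, E) = 6*(-2*E + (5 - E)) = 6*(5 - 3*E) = 30 - 18*E)
u(T, f) = -8 (u(T, f) = -8 + (3 - 3)**2 = -8 + 0**2 = -8 + 0 = -8)
u(45, 0)*y(21, 17) = -8*(3 - 2*21) = -8*(3 - 42) = -8*(-39) = 312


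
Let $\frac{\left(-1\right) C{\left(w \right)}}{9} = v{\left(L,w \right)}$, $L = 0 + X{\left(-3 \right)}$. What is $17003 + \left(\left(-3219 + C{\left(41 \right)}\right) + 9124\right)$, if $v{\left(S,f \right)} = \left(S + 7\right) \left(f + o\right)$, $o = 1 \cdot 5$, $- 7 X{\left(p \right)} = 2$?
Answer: $\frac{140898}{7} \approx 20128.0$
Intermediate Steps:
$X{\left(p \right)} = - \frac{2}{7}$ ($X{\left(p \right)} = \left(- \frac{1}{7}\right) 2 = - \frac{2}{7}$)
$o = 5$
$L = - \frac{2}{7}$ ($L = 0 - \frac{2}{7} = - \frac{2}{7} \approx -0.28571$)
$v{\left(S,f \right)} = \left(5 + f\right) \left(7 + S\right)$ ($v{\left(S,f \right)} = \left(S + 7\right) \left(f + 5\right) = \left(7 + S\right) \left(5 + f\right) = \left(5 + f\right) \left(7 + S\right)$)
$C{\left(w \right)} = - \frac{2115}{7} - \frac{423 w}{7}$ ($C{\left(w \right)} = - 9 \left(35 + 5 \left(- \frac{2}{7}\right) + 7 w - \frac{2 w}{7}\right) = - 9 \left(35 - \frac{10}{7} + 7 w - \frac{2 w}{7}\right) = - 9 \left(\frac{235}{7} + \frac{47 w}{7}\right) = - \frac{2115}{7} - \frac{423 w}{7}$)
$17003 + \left(\left(-3219 + C{\left(41 \right)}\right) + 9124\right) = 17003 + \left(\left(-3219 - \frac{19458}{7}\right) + 9124\right) = 17003 + \left(- \frac{41991}{7} + 9124\right) = 17003 + \frac{21877}{7} = \frac{140898}{7}$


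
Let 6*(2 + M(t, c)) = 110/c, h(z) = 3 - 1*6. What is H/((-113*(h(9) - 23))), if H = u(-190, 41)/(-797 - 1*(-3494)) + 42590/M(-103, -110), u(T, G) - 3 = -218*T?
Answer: -688652881/103009218 ≈ -6.6853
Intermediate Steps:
h(z) = -3 (h(z) = 3 - 6 = -3)
M(t, c) = -2 + 55/(3*c) (M(t, c) = -2 + (110/c)/6 = -2 + 55/(3*c))
u(T, G) = 3 - 218*T
H = -688652881/35061 (H = (3 - 218*(-190))/(-797 - 1*(-3494)) + 42590/(-2 + (55/3)/(-110)) = (3 + 41420)/(-797 + 3494) + 42590/(-2 + (55/3)*(-1/110)) = 41423/2697 + 42590/(-2 - ⅙) = 41423*(1/2697) + 42590/(-13/6) = 41423/2697 + 42590*(-6/13) = 41423/2697 - 255540/13 = -688652881/35061 ≈ -19642.)
H/((-113*(h(9) - 23))) = -688652881*(-1/(113*(-3 - 23)))/35061 = -688652881/(35061*((-113*(-26)))) = -688652881/35061/2938 = -688652881/35061*1/2938 = -688652881/103009218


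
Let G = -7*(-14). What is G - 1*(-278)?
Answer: 376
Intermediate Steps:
G = 98
G - 1*(-278) = 98 - 1*(-278) = 98 + 278 = 376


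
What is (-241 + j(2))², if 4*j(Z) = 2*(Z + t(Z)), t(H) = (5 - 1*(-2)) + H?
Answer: 221841/4 ≈ 55460.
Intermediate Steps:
t(H) = 7 + H (t(H) = (5 + 2) + H = 7 + H)
j(Z) = 7/2 + Z (j(Z) = (2*(Z + (7 + Z)))/4 = (2*(7 + 2*Z))/4 = (14 + 4*Z)/4 = 7/2 + Z)
(-241 + j(2))² = (-241 + (7/2 + 2))² = (-241 + 11/2)² = (-471/2)² = 221841/4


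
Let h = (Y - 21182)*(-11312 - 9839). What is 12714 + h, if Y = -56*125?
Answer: 596090196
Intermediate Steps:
Y = -7000
h = 596077482 (h = (-7000 - 21182)*(-11312 - 9839) = -28182*(-21151) = 596077482)
12714 + h = 12714 + 596077482 = 596090196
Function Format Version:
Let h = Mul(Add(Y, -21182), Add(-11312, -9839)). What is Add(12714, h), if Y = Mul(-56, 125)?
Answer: 596090196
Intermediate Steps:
Y = -7000
h = 596077482 (h = Mul(Add(-7000, -21182), Add(-11312, -9839)) = Mul(-28182, -21151) = 596077482)
Add(12714, h) = Add(12714, 596077482) = 596090196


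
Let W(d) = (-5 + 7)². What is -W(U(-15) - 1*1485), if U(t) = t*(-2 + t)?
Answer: -4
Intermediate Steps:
W(d) = 4 (W(d) = 2² = 4)
-W(U(-15) - 1*1485) = -1*4 = -4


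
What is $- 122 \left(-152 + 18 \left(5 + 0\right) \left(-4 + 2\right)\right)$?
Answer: $40504$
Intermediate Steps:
$- 122 \left(-152 + 18 \left(5 + 0\right) \left(-4 + 2\right)\right) = - 122 \left(-152 + 18 \cdot 5 \left(-2\right)\right) = - 122 \left(-152 + 18 \left(-10\right)\right) = - 122 \left(-152 - 180\right) = \left(-122\right) \left(-332\right) = 40504$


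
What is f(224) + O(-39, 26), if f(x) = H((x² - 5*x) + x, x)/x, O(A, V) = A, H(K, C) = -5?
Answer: -8741/224 ≈ -39.022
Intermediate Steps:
f(x) = -5/x
f(224) + O(-39, 26) = -5/224 - 39 = -8741/224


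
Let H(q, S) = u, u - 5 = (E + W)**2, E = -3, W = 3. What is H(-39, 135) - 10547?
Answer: -10542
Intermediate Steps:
u = 5 (u = 5 + (-3 + 3)**2 = 5 + 0**2 = 5 + 0 = 5)
H(q, S) = 5
H(-39, 135) - 10547 = 5 - 10547 = -10542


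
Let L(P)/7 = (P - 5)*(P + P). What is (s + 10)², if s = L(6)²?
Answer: 49928356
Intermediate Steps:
L(P) = 14*P*(-5 + P) (L(P) = 7*((P - 5)*(P + P)) = 7*((-5 + P)*(2*P)) = 7*(2*P*(-5 + P)) = 14*P*(-5 + P))
s = 7056 (s = (14*6*(-5 + 6))² = (14*6*1)² = 84² = 7056)
(s + 10)² = (7056 + 10)² = 7066² = 49928356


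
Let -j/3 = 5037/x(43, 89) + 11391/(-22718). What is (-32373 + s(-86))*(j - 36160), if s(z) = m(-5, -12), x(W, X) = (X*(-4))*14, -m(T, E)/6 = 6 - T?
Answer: 66398692699385805/56613256 ≈ 1.1728e+9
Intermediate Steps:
m(T, E) = -36 + 6*T (m(T, E) = -6*(6 - T) = -36 + 6*T)
x(W, X) = -56*X (x(W, X) = -4*X*14 = -56*X)
s(z) = -66 (s(z) = -36 + 6*(-5) = -36 - 30 = -66)
j = 256804965/56613256 (j = -3*(5037/((-56*89)) + 11391/(-22718)) = -3*(5037/(-4984) + 11391*(-1/22718)) = -3*(5037*(-1/4984) - 11391/22718) = -3*(-5037/4984 - 11391/22718) = -3*(-85601655/56613256) = 256804965/56613256 ≈ 4.5361)
(-32373 + s(-86))*(j - 36160) = (-32373 - 66)*(256804965/56613256 - 36160) = -32439*(-2046878531995/56613256) = 66398692699385805/56613256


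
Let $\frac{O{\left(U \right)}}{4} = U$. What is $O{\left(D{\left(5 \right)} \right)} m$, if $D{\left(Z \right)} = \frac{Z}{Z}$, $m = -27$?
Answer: $-108$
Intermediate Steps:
$D{\left(Z \right)} = 1$
$O{\left(U \right)} = 4 U$
$O{\left(D{\left(5 \right)} \right)} m = 4 \cdot 1 \left(-27\right) = 4 \left(-27\right) = -108$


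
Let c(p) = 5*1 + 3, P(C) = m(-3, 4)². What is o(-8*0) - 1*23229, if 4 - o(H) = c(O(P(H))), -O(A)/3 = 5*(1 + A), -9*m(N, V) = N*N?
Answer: -23233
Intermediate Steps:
m(N, V) = -N²/9 (m(N, V) = -N*N/9 = -N²/9)
P(C) = 1 (P(C) = (-⅑*(-3)²)² = (-⅑*9)² = (-1)² = 1)
O(A) = -15 - 15*A (O(A) = -15*(1 + A) = -3*(5 + 5*A) = -15 - 15*A)
c(p) = 8 (c(p) = 5 + 3 = 8)
o(H) = -4 (o(H) = 4 - 1*8 = 4 - 8 = -4)
o(-8*0) - 1*23229 = -4 - 1*23229 = -4 - 23229 = -23233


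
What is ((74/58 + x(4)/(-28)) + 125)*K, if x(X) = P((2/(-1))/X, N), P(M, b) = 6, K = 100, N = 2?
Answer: 2559050/203 ≈ 12606.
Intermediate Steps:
x(X) = 6
((74/58 + x(4)/(-28)) + 125)*K = ((74/58 + 6/(-28)) + 125)*100 = ((74*(1/58) + 6*(-1/28)) + 125)*100 = ((37/29 - 3/14) + 125)*100 = (431/406 + 125)*100 = (51181/406)*100 = 2559050/203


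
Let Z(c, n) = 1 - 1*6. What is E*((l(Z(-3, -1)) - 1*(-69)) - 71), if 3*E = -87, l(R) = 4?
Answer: -58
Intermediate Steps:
Z(c, n) = -5 (Z(c, n) = 1 - 6 = -5)
E = -29 (E = (⅓)*(-87) = -29)
E*((l(Z(-3, -1)) - 1*(-69)) - 71) = -29*((4 - 1*(-69)) - 71) = -29*((4 + 69) - 71) = -29*(73 - 71) = -29*2 = -58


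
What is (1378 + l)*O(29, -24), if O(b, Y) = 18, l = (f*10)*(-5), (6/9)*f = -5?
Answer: 31554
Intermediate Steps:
f = -15/2 (f = (3/2)*(-5) = -15/2 ≈ -7.5000)
l = 375 (l = -15/2*10*(-5) = -75*(-5) = 375)
(1378 + l)*O(29, -24) = (1378 + 375)*18 = 1753*18 = 31554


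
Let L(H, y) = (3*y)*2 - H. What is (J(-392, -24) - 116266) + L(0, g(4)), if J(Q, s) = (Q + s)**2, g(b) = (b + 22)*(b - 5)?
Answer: 56634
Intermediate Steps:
g(b) = (-5 + b)*(22 + b) (g(b) = (22 + b)*(-5 + b) = (-5 + b)*(22 + b))
L(H, y) = -H + 6*y (L(H, y) = 6*y - H = -H + 6*y)
(J(-392, -24) - 116266) + L(0, g(4)) = ((-392 - 24)**2 - 116266) + (-1*0 + 6*(-110 + 4**2 + 17*4)) = ((-416)**2 - 116266) + (0 + 6*(-110 + 16 + 68)) = (173056 - 116266) + (0 + 6*(-26)) = 56790 + (0 - 156) = 56790 - 156 = 56634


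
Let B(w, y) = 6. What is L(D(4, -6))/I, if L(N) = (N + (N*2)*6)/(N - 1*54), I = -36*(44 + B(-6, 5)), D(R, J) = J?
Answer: -13/18000 ≈ -0.00072222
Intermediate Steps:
I = -1800 (I = -36*(44 + 6) = -36*50 = -1800)
L(N) = 13*N/(-54 + N) (L(N) = (N + (2*N)*6)/(N - 54) = (N + 12*N)/(-54 + N) = (13*N)/(-54 + N) = 13*N/(-54 + N))
L(D(4, -6))/I = (13*(-6)/(-54 - 6))/(-1800) = (13*(-6)/(-60))*(-1/1800) = (13*(-6)*(-1/60))*(-1/1800) = (13/10)*(-1/1800) = -13/18000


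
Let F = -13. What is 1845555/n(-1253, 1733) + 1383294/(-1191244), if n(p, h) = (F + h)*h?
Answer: -96238055151/177540623272 ≈ -0.54206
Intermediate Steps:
n(p, h) = h*(-13 + h) (n(p, h) = (-13 + h)*h = h*(-13 + h))
1845555/n(-1253, 1733) + 1383294/(-1191244) = 1845555/((1733*(-13 + 1733))) + 1383294/(-1191244) = 1845555/((1733*1720)) + 1383294*(-1/1191244) = 1845555/2980760 - 691647/595622 = 1845555*(1/2980760) - 691647/595622 = 369111/596152 - 691647/595622 = -96238055151/177540623272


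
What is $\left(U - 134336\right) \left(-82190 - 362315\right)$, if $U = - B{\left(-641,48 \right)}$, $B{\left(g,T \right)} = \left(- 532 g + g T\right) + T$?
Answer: $197639369140$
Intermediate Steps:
$B{\left(g,T \right)} = T - 532 g + T g$ ($B{\left(g,T \right)} = \left(- 532 g + T g\right) + T = T - 532 g + T g$)
$U = -310292$ ($U = - (48 - -341012 + 48 \left(-641\right)) = - (48 + 341012 - 30768) = \left(-1\right) 310292 = -310292$)
$\left(U - 134336\right) \left(-82190 - 362315\right) = \left(-310292 - 134336\right) \left(-82190 - 362315\right) = \left(-444628\right) \left(-444505\right) = 197639369140$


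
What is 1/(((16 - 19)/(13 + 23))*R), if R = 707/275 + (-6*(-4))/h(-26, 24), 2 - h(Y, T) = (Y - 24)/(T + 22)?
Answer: -234300/201997 ≈ -1.1599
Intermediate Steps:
h(Y, T) = 2 - (-24 + Y)/(22 + T) (h(Y, T) = 2 - (Y - 24)/(T + 22) = 2 - (-24 + Y)/(22 + T))
R = 201997/19525 (R = 707/275 + (-6*(-4))/(((68 - 1*(-26) + 2*24)/(22 + 24))) = 707*(1/275) + 24/(((68 + 26 + 48)/46)) = 707/275 + 24/(((1/46)*142)) = 707/275 + 24/(71/23) = 707/275 + 24*(23/71) = 707/275 + 552/71 = 201997/19525 ≈ 10.346)
1/(((16 - 19)/(13 + 23))*R) = 1/(((16 - 19)/(13 + 23))*(201997/19525)) = 1/(-3/36*(201997/19525)) = 1/(-3*1/36*(201997/19525)) = 1/(-1/12*201997/19525) = 1/(-201997/234300) = -234300/201997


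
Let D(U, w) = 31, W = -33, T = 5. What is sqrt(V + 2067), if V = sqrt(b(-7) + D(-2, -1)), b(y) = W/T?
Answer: sqrt(51675 + 5*sqrt(610))/5 ≈ 45.519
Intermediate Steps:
b(y) = -33/5
V = sqrt(610)/5 (V = sqrt(-33/5 + 31) = sqrt(122/5) = sqrt(610)/5 ≈ 4.9396)
sqrt(V + 2067) = sqrt(sqrt(610)/5 + 2067) = sqrt(2067 + sqrt(610)/5)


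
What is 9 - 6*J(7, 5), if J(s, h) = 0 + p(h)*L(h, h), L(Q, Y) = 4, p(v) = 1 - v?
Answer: 105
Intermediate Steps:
J(s, h) = 4 - 4*h (J(s, h) = 0 + (1 - h)*4 = 0 + (4 - 4*h) = 4 - 4*h)
9 - 6*J(7, 5) = 9 - 6*(4 - 4*5) = 9 - 6*(4 - 20) = 9 - 6*(-16) = 9 + 96 = 105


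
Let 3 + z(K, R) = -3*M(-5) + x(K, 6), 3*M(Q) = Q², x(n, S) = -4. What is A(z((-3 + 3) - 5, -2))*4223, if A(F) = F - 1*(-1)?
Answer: -130913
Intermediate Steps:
M(Q) = Q²/3
z(K, R) = -32 (z(K, R) = -3 + (-(-5)² - 4) = -3 + (-25 - 4) = -3 - 29 = -32)
A(F) = 1 + F (A(F) = F + 1 = 1 + F)
A(z((-3 + 3) - 5, -2))*4223 = (1 - 32)*4223 = -31*4223 = -130913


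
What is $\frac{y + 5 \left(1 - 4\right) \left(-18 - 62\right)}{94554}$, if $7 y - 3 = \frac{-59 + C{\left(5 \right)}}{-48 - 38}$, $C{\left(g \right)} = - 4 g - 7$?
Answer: $\frac{4202}{330939} \approx 0.012697$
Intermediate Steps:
$C{\left(g \right)} = -7 - 4 g$
$y = \frac{4}{7}$ ($y = \frac{3}{7} + \frac{\left(-59 - 27\right) \frac{1}{-48 - 38}}{7} = \frac{3}{7} + \frac{\left(-59 - 27\right) \frac{1}{-86}}{7} = \frac{3}{7} + \frac{\left(-59 - 27\right) \left(- \frac{1}{86}\right)}{7} = \frac{3}{7} + \frac{\left(-86\right) \left(- \frac{1}{86}\right)}{7} = \frac{3}{7} + \frac{1}{7} \cdot 1 = \frac{3}{7} + \frac{1}{7} = \frac{4}{7} \approx 0.57143$)
$\frac{y + 5 \left(1 - 4\right) \left(-18 - 62\right)}{94554} = \frac{\frac{4}{7} + 5 \left(1 - 4\right) \left(-18 - 62\right)}{94554} = \left(\frac{4}{7} + 5 \left(-3\right) \left(-18 - 62\right)\right) \frac{1}{94554} = \left(\frac{4}{7} - -1200\right) \frac{1}{94554} = \left(\frac{4}{7} + 1200\right) \frac{1}{94554} = \frac{8404}{7} \cdot \frac{1}{94554} = \frac{4202}{330939}$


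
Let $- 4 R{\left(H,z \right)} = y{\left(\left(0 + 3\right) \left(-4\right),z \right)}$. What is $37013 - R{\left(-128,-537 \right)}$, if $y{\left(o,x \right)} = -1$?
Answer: $\frac{148051}{4} \approx 37013.0$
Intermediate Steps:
$R{\left(H,z \right)} = \frac{1}{4}$ ($R{\left(H,z \right)} = \left(- \frac{1}{4}\right) \left(-1\right) = \frac{1}{4}$)
$37013 - R{\left(-128,-537 \right)} = 37013 - \frac{1}{4} = \frac{148051}{4}$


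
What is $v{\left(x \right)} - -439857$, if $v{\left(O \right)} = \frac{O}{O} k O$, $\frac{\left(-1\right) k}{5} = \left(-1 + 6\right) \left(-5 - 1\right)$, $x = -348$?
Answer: $387657$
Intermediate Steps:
$k = 150$ ($k = - 5 \left(-1 + 6\right) \left(-5 - 1\right) = - 5 \cdot 5 \left(-6\right) = \left(-5\right) \left(-30\right) = 150$)
$v{\left(O \right)} = 150 O$ ($v{\left(O \right)} = \frac{O}{O} 150 O = 1 \cdot 150 O = 150 O$)
$v{\left(x \right)} - -439857 = 150 \left(-348\right) - -439857 = -52200 + 439857 = 387657$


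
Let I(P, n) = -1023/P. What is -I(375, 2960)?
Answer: 341/125 ≈ 2.7280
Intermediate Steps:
I(P, n) = -1023/P
-I(375, 2960) = -(-1023)/375 = -1*(-341/125) = 341/125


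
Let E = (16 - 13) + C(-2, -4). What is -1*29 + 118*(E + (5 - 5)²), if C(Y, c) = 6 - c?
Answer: 1505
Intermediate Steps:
E = 13 (E = (16 - 13) + (6 - 1*(-4)) = 3 + (6 + 4) = 3 + 10 = 13)
-1*29 + 118*(E + (5 - 5)²) = -1*29 + 118*(13 + (5 - 5)²) = -29 + 118*(13 + 0²) = -29 + 118*(13 + 0) = -29 + 118*13 = -29 + 1534 = 1505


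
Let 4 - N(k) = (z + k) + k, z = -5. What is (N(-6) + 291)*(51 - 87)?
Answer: -11232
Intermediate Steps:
N(k) = 9 - 2*k (N(k) = 4 - ((-5 + k) + k) = 4 - (-5 + 2*k) = 4 + (5 - 2*k) = 9 - 2*k)
(N(-6) + 291)*(51 - 87) = ((9 - 2*(-6)) + 291)*(51 - 87) = ((9 + 12) + 291)*(-36) = (21 + 291)*(-36) = 312*(-36) = -11232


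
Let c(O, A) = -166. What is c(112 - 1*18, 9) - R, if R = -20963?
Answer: 20797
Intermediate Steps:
c(112 - 1*18, 9) - R = -166 - 1*(-20963) = -166 + 20963 = 20797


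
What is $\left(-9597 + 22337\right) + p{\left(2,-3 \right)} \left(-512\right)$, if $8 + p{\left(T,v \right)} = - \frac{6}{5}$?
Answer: $\frac{87252}{5} \approx 17450.0$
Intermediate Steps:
$p{\left(T,v \right)} = - \frac{46}{5}$ ($p{\left(T,v \right)} = -8 - \frac{6}{5} = - \frac{46}{5}$)
$\left(-9597 + 22337\right) + p{\left(2,-3 \right)} \left(-512\right) = \left(-9597 + 22337\right) - - \frac{23552}{5} = 12740 + \frac{23552}{5} = \frac{87252}{5}$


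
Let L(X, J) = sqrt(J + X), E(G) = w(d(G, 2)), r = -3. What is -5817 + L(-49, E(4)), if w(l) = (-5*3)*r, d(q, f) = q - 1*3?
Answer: -5817 + 2*I ≈ -5817.0 + 2.0*I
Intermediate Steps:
d(q, f) = -3 + q (d(q, f) = q - 3 = -3 + q)
w(l) = 45 (w(l) = -5*3*(-3) = -15*(-3) = 45)
E(G) = 45
-5817 + L(-49, E(4)) = -5817 + sqrt(45 - 49) = -5817 + sqrt(-4) = -5817 + 2*I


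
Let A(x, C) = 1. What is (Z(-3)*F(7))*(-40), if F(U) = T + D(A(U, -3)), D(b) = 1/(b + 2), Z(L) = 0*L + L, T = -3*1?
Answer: -320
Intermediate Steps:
T = -3
Z(L) = L (Z(L) = 0 + L = L)
D(b) = 1/(2 + b)
F(U) = -8/3 (F(U) = -3 + 1/(2 + 1) = -3 + 1/3 = -3 + ⅓ = -8/3)
(Z(-3)*F(7))*(-40) = -3*(-8/3)*(-40) = 8*(-40) = -320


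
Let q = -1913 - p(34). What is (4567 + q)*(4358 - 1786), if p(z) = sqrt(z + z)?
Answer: 6826088 - 5144*sqrt(17) ≈ 6.8049e+6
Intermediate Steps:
p(z) = sqrt(2)*sqrt(z) (p(z) = sqrt(2*z) = sqrt(2)*sqrt(z))
q = -1913 - 2*sqrt(17) (q = -1913 - sqrt(2)*sqrt(34) = -1913 - 2*sqrt(17) ≈ -1921.2)
(4567 + q)*(4358 - 1786) = (4567 + (-1913 - 2*sqrt(17)))*(4358 - 1786) = (2654 - 2*sqrt(17))*2572 = 6826088 - 5144*sqrt(17)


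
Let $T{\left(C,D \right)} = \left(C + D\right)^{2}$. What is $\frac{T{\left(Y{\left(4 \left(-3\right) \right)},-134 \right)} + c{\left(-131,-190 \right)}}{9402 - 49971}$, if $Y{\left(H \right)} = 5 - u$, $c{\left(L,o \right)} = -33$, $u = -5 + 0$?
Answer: $- \frac{15343}{40569} \approx -0.3782$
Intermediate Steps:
$u = -5$
$Y{\left(H \right)} = 10$ ($Y{\left(H \right)} = 5 - -5 = 5 + 5 = 10$)
$\frac{T{\left(Y{\left(4 \left(-3\right) \right)},-134 \right)} + c{\left(-131,-190 \right)}}{9402 - 49971} = \frac{\left(10 - 134\right)^{2} - 33}{9402 - 49971} = \frac{\left(-124\right)^{2} - 33}{-40569} = \left(15376 - 33\right) \left(- \frac{1}{40569}\right) = 15343 \left(- \frac{1}{40569}\right) = - \frac{15343}{40569}$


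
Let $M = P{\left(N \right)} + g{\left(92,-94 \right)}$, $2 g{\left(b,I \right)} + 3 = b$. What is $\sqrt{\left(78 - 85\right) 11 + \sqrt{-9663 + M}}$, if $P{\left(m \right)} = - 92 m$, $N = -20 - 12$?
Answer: $\frac{\sqrt{-308 + 2 i \sqrt{26698}}}{2} \approx 4.1991 + 9.7279 i$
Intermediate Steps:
$g{\left(b,I \right)} = - \frac{3}{2} + \frac{b}{2}$
$N = -32$ ($N = -20 - 12 = -32$)
$M = \frac{5977}{2}$ ($M = \left(-92\right) \left(-32\right) + \left(- \frac{3}{2} + \frac{1}{2} \cdot 92\right) = 2944 + \left(- \frac{3}{2} + 46\right) = 2944 + \frac{89}{2} = \frac{5977}{2} \approx 2988.5$)
$\sqrt{\left(78 - 85\right) 11 + \sqrt{-9663 + M}} = \sqrt{\left(78 - 85\right) 11 + \sqrt{-9663 + \frac{5977}{2}}} = \sqrt{\left(-7\right) 11 + \sqrt{- \frac{13349}{2}}} = \sqrt{-77 + \frac{i \sqrt{26698}}{2}}$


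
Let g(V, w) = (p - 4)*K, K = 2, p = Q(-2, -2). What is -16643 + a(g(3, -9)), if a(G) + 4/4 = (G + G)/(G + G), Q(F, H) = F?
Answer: -16643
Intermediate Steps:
p = -2
g(V, w) = -12 (g(V, w) = (-2 - 4)*2 = -6*2 = -12)
a(G) = 0 (a(G) = -1 + (G + G)/(G + G) = -1 + (2*G)/((2*G)) = -1 + (2*G)*(1/(2*G)) = -1 + 1 = 0)
-16643 + a(g(3, -9)) = -16643 + 0 = -16643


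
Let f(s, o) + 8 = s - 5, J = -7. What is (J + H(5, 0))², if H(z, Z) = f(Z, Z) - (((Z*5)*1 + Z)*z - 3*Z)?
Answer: 400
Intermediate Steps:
f(s, o) = -13 + s (f(s, o) = -8 + (s - 5) = -8 + (-5 + s) = -13 + s)
H(z, Z) = -13 + 4*Z - 6*Z*z (H(z, Z) = (-13 + Z) - (((Z*5)*1 + Z)*z - 3*Z) = (-13 + Z) - (((5*Z)*1 + Z)*z - 3*Z) = (-13 + Z) - ((5*Z + Z)*z - 3*Z) = (-13 + Z) - ((6*Z)*z - 3*Z) = (-13 + Z) - (6*Z*z - 3*Z) = (-13 + Z) - (-3*Z + 6*Z*z) = (-13 + Z) + (3*Z - 6*Z*z) = -13 + 4*Z - 6*Z*z)
(J + H(5, 0))² = (-7 + (-13 + 4*0 - 6*0*5))² = (-7 + (-13 + 0 + 0))² = (-7 - 13)² = (-20)² = 400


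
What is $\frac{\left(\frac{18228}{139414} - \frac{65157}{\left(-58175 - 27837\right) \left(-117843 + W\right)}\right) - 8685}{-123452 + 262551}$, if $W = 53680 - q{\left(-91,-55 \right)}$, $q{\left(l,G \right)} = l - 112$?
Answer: $- \frac{1110160891860033373}{17780609608799729120} \approx -0.062437$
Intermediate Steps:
$q{\left(l,G \right)} = -112 + l$
$W = 53883$ ($W = 53680 - \left(-112 - 91\right) = 53680 - -203 = 53680 + 203 = 53883$)
$\frac{\left(\frac{18228}{139414} - \frac{65157}{\left(-58175 - 27837\right) \left(-117843 + W\right)}\right) - 8685}{-123452 + 262551} = \frac{\left(\frac{18228}{139414} - \frac{65157}{\left(-58175 - 27837\right) \left(-117843 + 53883\right)}\right) - 8685}{-123452 + 262551} = \frac{\left(18228 \cdot \frac{1}{139414} - \frac{65157}{\left(-86012\right) \left(-63960\right)}\right) - 8685}{139099} = \left(\left(\frac{9114}{69707} - \frac{65157}{5501327520}\right) - 8685\right) \frac{1}{139099} = \left(\left(\frac{9114}{69707} - \frac{21719}{1833775840}\right) - 8685\right) \frac{1}{139099} = \left(\frac{16711519039427}{127827012478880} - 8685\right) \frac{1}{139099} = \left(- \frac{1110160891860033373}{127827012478880}\right) \frac{1}{139099} = - \frac{1110160891860033373}{17780609608799729120}$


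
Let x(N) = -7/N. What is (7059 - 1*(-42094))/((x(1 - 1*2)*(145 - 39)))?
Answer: 49153/742 ≈ 66.244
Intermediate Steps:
(7059 - 1*(-42094))/((x(1 - 1*2)*(145 - 39))) = (7059 - 1*(-42094))/(((-7/(1 - 1*2))*(145 - 39))) = (7059 + 42094)/((-7/(1 - 2)*106)) = 49153/((-7/(-1)*106)) = 49153/((-7*(-1)*106)) = 49153/((7*106)) = 49153/742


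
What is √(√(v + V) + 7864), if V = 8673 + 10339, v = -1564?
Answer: √(7864 + 2*√4362) ≈ 89.421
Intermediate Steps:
V = 19012
√(√(v + V) + 7864) = √(√(-1564 + 19012) + 7864) = √(√17448 + 7864) = √(2*√4362 + 7864) = √(7864 + 2*√4362)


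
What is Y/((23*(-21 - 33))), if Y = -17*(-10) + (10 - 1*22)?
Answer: -79/621 ≈ -0.12721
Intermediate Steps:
Y = 158 (Y = 170 + (10 - 22) = 170 - 12 = 158)
Y/((23*(-21 - 33))) = 158/((23*(-21 - 33))) = 158/((23*(-54))) = 158/(-1242) = 158*(-1/1242) = -79/621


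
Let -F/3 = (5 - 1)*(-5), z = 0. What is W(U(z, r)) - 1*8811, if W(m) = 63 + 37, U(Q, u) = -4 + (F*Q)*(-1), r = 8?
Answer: -8711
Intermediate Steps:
F = 60 (F = -3*(5 - 1)*(-5) = -12*(-5) = -3*(-20) = 60)
U(Q, u) = -4 - 60*Q (U(Q, u) = -4 + (60*Q)*(-1) = -4 - 60*Q)
W(m) = 100
W(U(z, r)) - 1*8811 = 100 - 1*8811 = 100 - 8811 = -8711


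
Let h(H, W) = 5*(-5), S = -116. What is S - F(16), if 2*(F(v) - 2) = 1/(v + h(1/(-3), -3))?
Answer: -2123/18 ≈ -117.94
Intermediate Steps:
h(H, W) = -25
F(v) = 2 + 1/(2*(-25 + v)) (F(v) = 2 + 1/(2*(v - 25)) = 2 + 1/(2*(-25 + v)))
S - F(16) = -116 - (-99 + 4*16)/(2*(-25 + 16)) = -116 - (-99 + 64)/(2*(-9)) = -116 - (-1)*(-35)/(2*9) = -116 - 1*35/18 = -116 - 35/18 = -2123/18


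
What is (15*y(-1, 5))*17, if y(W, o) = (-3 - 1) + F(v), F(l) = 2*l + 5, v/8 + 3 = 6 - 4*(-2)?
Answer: 45135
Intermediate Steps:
v = 88 (v = -24 + 8*(6 - 4*(-2)) = -24 + 8*(6 + 8) = -24 + 8*14 = -24 + 112 = 88)
F(l) = 5 + 2*l
y(W, o) = 177 (y(W, o) = (-3 - 1) + (5 + 2*88) = -4 + (5 + 176) = -4 + 181 = 177)
(15*y(-1, 5))*17 = (15*177)*17 = 2655*17 = 45135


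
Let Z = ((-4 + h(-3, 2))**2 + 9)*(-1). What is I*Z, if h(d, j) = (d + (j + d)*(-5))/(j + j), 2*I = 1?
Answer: -85/8 ≈ -10.625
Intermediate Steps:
I = 1/2 (I = (1/2)*1 = 1/2 ≈ 0.50000)
h(d, j) = (-5*j - 4*d)/(2*j) (h(d, j) = (d + (d + j)*(-5))/((2*j)) = (d + (-5*d - 5*j))*(1/(2*j)) = (-5*j - 4*d)*(1/(2*j)) = (-5*j - 4*d)/(2*j))
Z = -85/4 (Z = ((-4 + (-5/2 - 2*(-3)/2))**2 + 9)*(-1) = ((-4 + (-5/2 - 2*(-3)*1/2))**2 + 9)*(-1) = ((-4 + (-5/2 + 3))**2 + 9)*(-1) = ((-4 + 1/2)**2 + 9)*(-1) = ((-7/2)**2 + 9)*(-1) = (49/4 + 9)*(-1) = (85/4)*(-1) = -85/4 ≈ -21.250)
I*Z = (1/2)*(-85/4) = -85/8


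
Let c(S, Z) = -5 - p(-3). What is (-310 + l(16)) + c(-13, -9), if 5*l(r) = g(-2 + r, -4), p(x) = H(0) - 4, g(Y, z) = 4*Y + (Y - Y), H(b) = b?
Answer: -1499/5 ≈ -299.80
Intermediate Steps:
g(Y, z) = 4*Y (g(Y, z) = 4*Y + 0 = 4*Y)
p(x) = -4 (p(x) = 0 - 4 = -4)
c(S, Z) = -1 (c(S, Z) = -5 - 1*(-4) = -5 + 4 = -1)
l(r) = -8/5 + 4*r/5 (l(r) = (4*(-2 + r))/5 = (-8 + 4*r)/5 = -8/5 + 4*r/5)
(-310 + l(16)) + c(-13, -9) = (-310 + (-8/5 + (⅘)*16)) - 1 = (-310 + (-8/5 + 64/5)) - 1 = (-310 + 56/5) - 1 = -1494/5 - 1 = -1499/5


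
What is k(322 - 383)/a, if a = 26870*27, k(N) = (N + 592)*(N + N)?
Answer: -3599/40305 ≈ -0.089294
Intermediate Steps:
k(N) = 2*N*(592 + N) (k(N) = (592 + N)*(2*N) = 2*N*(592 + N))
a = 725490
k(322 - 383)/a = (2*(322 - 383)*(592 + (322 - 383)))/725490 = (2*(-61)*(592 - 61))*(1/725490) = (2*(-61)*531)*(1/725490) = -64782*1/725490 = -3599/40305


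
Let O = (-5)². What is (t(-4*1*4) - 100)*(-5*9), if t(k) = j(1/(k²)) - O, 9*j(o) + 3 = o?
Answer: 1443835/256 ≈ 5640.0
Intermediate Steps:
j(o) = -⅓ + o/9
O = 25
t(k) = -76/3 + 1/(9*k²) (t(k) = (-⅓ + 1/(9*(k²))) - 1*25 = (-⅓ + 1/(9*k²)) - 25 = -76/3 + 1/(9*k²))
(t(-4*1*4) - 100)*(-5*9) = ((-76/3 + 1/(9*(-4*1*4)²)) - 100)*(-5*9) = ((-76/3 + 1/(9*(-4*4)²)) - 100)*(-45) = ((-76/3 + (⅑)/(-16)²) - 100)*(-45) = ((-76/3 + (⅑)*(1/256)) - 100)*(-45) = ((-76/3 + 1/2304) - 100)*(-45) = (-58367/2304 - 100)*(-45) = -288767/2304*(-45) = 1443835/256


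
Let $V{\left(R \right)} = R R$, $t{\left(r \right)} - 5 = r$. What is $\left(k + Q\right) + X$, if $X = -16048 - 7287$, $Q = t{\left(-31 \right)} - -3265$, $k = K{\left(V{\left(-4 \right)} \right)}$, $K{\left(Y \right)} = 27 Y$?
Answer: $-19664$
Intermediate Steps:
$t{\left(r \right)} = 5 + r$
$V{\left(R \right)} = R^{2}$
$k = 432$ ($k = 27 \left(-4\right)^{2} = 27 \cdot 16 = 432$)
$Q = 3239$ ($Q = \left(5 - 31\right) - -3265 = -26 + 3265 = 3239$)
$X = -23335$
$\left(k + Q\right) + X = \left(432 + 3239\right) - 23335 = 3671 - 23335 = -19664$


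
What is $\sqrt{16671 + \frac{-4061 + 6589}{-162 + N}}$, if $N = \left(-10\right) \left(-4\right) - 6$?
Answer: $\frac{\sqrt{66605}}{2} \approx 129.04$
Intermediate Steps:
$N = 34$ ($N = 40 - 6 = 34$)
$\sqrt{16671 + \frac{-4061 + 6589}{-162 + N}} = \sqrt{16671 + \frac{-4061 + 6589}{-162 + 34}} = \sqrt{16671 + \frac{2528}{-128}} = \sqrt{16671 + 2528 \left(- \frac{1}{128}\right)} = \sqrt{16671 - \frac{79}{4}} = \sqrt{\frac{66605}{4}} = \frac{\sqrt{66605}}{2}$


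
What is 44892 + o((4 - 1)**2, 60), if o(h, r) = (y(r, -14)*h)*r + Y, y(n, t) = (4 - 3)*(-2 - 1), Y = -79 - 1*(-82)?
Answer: 43275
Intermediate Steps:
Y = 3 (Y = -79 + 82 = 3)
y(n, t) = -3 (y(n, t) = 1*(-3) = -3)
o(h, r) = 3 - 3*h*r (o(h, r) = (-3*h)*r + 3 = -3*h*r + 3 = 3 - 3*h*r)
44892 + o((4 - 1)**2, 60) = 44892 + (3 - 3*(4 - 1)**2*60) = 44892 + (3 - 3*3**2*60) = 44892 + (3 - 3*9*60) = 44892 + (3 - 1620) = 44892 - 1617 = 43275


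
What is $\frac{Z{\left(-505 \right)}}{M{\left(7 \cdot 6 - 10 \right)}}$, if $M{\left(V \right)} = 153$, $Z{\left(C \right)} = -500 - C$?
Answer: $\frac{5}{153} \approx 0.03268$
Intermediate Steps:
$\frac{Z{\left(-505 \right)}}{M{\left(7 \cdot 6 - 10 \right)}} = \frac{-500 - -505}{153} = \left(-500 + 505\right) \frac{1}{153} = 5 \cdot \frac{1}{153} = \frac{5}{153}$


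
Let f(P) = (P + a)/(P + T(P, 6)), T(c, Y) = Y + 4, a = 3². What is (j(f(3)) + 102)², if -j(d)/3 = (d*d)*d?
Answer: 47921588100/4826809 ≈ 9928.2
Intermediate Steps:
a = 9
T(c, Y) = 4 + Y
f(P) = (9 + P)/(10 + P) (f(P) = (P + 9)/(P + (4 + 6)) = (9 + P)/(P + 10) = (9 + P)/(10 + P))
j(d) = -3*d³ (j(d) = -3*d*d*d = -3*d²*d = -3*d³)
(j(f(3)) + 102)² = (-3*(9 + 3)³/(10 + 3)³ + 102)² = (-3*(12/13)³ + 102)² = (-3*1728/2197 + 102)² = (-5184/2197 + 102)² = (218910/2197)² = 47921588100/4826809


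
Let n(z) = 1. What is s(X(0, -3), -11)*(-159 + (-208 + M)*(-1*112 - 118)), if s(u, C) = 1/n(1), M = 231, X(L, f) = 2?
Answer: -5449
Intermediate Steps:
s(u, C) = 1 (s(u, C) = 1/1 = 1)
s(X(0, -3), -11)*(-159 + (-208 + M)*(-1*112 - 118)) = 1*(-159 + (-208 + 231)*(-1*112 - 118)) = 1*(-159 + 23*(-112 - 118)) = 1*(-159 + 23*(-230)) = 1*(-159 - 5290) = 1*(-5449) = -5449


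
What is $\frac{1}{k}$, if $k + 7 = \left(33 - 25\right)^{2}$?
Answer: $\frac{1}{57} \approx 0.017544$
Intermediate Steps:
$k = 57$ ($k = -7 + \left(33 - 25\right)^{2} = -7 + 8^{2} = -7 + 64 = 57$)
$\frac{1}{k} = \frac{1}{57}$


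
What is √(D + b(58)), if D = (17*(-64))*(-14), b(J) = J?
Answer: √15290 ≈ 123.65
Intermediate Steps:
D = 15232 (D = -1088*(-14) = 15232)
√(D + b(58)) = √(15232 + 58) = √15290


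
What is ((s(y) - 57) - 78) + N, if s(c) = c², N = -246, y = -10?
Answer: -281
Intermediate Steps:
((s(y) - 57) - 78) + N = (((-10)² - 57) - 78) - 246 = ((100 - 57) - 78) - 246 = (43 - 78) - 246 = -35 - 246 = -281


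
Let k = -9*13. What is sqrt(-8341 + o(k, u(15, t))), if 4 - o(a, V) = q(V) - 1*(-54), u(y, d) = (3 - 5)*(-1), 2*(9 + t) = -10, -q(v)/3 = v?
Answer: I*sqrt(8385) ≈ 91.57*I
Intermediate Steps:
k = -117
q(v) = -3*v
t = -14 (t = -9 + (1/2)*(-10) = -9 - 5 = -14)
u(y, d) = 2 (u(y, d) = -2*(-1) = 2)
o(a, V) = -50 + 3*V (o(a, V) = 4 - (-3*V - 1*(-54)) = 4 - (-3*V + 54) = 4 - (54 - 3*V) = 4 + (-54 + 3*V) = -50 + 3*V)
sqrt(-8341 + o(k, u(15, t))) = sqrt(-8341 + (-50 + 3*2)) = sqrt(-8341 + (-50 + 6)) = sqrt(-8341 - 44) = sqrt(-8385) = I*sqrt(8385)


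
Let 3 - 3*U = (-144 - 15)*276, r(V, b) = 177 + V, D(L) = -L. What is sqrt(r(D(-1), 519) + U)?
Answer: sqrt(14807) ≈ 121.68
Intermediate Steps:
U = 14629 (U = 1 - (-144 - 15)*276/3 = 1 - (-53)*276 = 1 - 1/3*(-43884) = 1 + 14628 = 14629)
sqrt(r(D(-1), 519) + U) = sqrt((177 - 1*(-1)) + 14629) = sqrt((177 + 1) + 14629) = sqrt(178 + 14629) = sqrt(14807)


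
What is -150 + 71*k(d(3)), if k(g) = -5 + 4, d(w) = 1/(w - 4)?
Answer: -221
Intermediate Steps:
d(w) = 1/(-4 + w)
k(g) = -1
-150 + 71*k(d(3)) = -150 + 71*(-1) = -150 - 71 = -221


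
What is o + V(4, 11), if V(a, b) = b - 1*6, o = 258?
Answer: 263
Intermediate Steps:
V(a, b) = -6 + b (V(a, b) = b - 6 = -6 + b)
o + V(4, 11) = 258 + (-6 + 11) = 258 + 5 = 263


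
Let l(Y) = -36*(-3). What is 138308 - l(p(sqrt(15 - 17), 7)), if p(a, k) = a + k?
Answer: 138200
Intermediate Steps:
l(Y) = 108
138308 - l(p(sqrt(15 - 17), 7)) = 138308 - 1*108 = 138308 - 108 = 138200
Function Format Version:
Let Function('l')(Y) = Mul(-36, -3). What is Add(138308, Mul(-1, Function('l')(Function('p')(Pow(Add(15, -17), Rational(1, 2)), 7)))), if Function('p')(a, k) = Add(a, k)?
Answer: 138200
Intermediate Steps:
Function('l')(Y) = 108
Add(138308, Mul(-1, Function('l')(Function('p')(Pow(Add(15, -17), Rational(1, 2)), 7)))) = Add(138308, Mul(-1, 108)) = Add(138308, -108) = 138200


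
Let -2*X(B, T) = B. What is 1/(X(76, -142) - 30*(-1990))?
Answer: 1/59662 ≈ 1.6761e-5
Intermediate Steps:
X(B, T) = -B/2
1/(X(76, -142) - 30*(-1990)) = 1/(-½*76 - 30*(-1990)) = 1/(-38 + 59700) = 1/59662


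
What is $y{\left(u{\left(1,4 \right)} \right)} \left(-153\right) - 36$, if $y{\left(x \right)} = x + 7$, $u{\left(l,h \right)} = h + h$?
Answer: $-2331$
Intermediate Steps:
$u{\left(l,h \right)} = 2 h$
$y{\left(x \right)} = 7 + x$
$y{\left(u{\left(1,4 \right)} \right)} \left(-153\right) - 36 = \left(7 + 2 \cdot 4\right) \left(-153\right) - 36 = \left(7 + 8\right) \left(-153\right) + \left(-38 + 2\right) = 15 \left(-153\right) - 36 = -2295 - 36 = -2331$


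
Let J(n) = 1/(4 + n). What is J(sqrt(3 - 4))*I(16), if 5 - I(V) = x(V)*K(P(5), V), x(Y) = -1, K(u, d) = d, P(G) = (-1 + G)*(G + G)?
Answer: 84/17 - 21*I/17 ≈ 4.9412 - 1.2353*I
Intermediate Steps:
P(G) = 2*G*(-1 + G) (P(G) = (-1 + G)*(2*G) = 2*G*(-1 + G))
I(V) = 5 + V (I(V) = 5 - (-1)*V = 5 + V)
J(sqrt(3 - 4))*I(16) = (5 + 16)/(4 + sqrt(3 - 4)) = 21/(4 + sqrt(-1)) = 21/(4 + I) = ((4 - I)/17)*21 = 21*(4 - I)/17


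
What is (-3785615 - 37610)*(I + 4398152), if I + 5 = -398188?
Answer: -15292743247775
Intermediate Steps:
I = -398193 (I = -5 - 398188 = -398193)
(-3785615 - 37610)*(I + 4398152) = (-3785615 - 37610)*(-398193 + 4398152) = -3823225*3999959 = -15292743247775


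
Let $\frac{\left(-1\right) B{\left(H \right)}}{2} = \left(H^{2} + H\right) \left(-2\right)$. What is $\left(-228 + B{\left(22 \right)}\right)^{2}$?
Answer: $3225616$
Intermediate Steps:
$B{\left(H \right)} = 4 H + 4 H^{2}$ ($B{\left(H \right)} = - 2 \left(H^{2} + H\right) \left(-2\right) = - 2 \left(H + H^{2}\right) \left(-2\right) = - 2 \left(- 2 H - 2 H^{2}\right) = 4 H + 4 H^{2}$)
$\left(-228 + B{\left(22 \right)}\right)^{2} = \left(-228 + 4 \cdot 22 \left(1 + 22\right)\right)^{2} = \left(-228 + 4 \cdot 22 \cdot 23\right)^{2} = \left(-228 + 2024\right)^{2} = 1796^{2} = 3225616$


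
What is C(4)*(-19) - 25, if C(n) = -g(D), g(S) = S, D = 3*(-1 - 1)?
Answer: -139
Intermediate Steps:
D = -6 (D = 3*(-2) = -6)
C(n) = 6 (C(n) = -1*(-6) = 6)
C(4)*(-19) - 25 = 6*(-19) - 25 = -114 - 25 = -139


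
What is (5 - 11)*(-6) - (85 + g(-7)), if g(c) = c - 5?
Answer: -37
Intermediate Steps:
g(c) = -5 + c
(5 - 11)*(-6) - (85 + g(-7)) = (5 - 11)*(-6) - (85 + (-5 - 7)) = -6*(-6) - (85 - 12) = 36 - 1*73 = 36 - 73 = -37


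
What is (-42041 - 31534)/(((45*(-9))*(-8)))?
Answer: -545/24 ≈ -22.708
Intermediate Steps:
(-42041 - 31534)/(((45*(-9))*(-8))) = -73575/((-405*(-8))) = -73575/3240 = -73575*1/3240 = -545/24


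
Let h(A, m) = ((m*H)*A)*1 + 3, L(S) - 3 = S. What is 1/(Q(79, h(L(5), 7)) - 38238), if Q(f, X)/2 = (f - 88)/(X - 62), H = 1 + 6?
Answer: -37/1414808 ≈ -2.6152e-5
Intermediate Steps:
L(S) = 3 + S
H = 7
h(A, m) = 3 + 7*A*m (h(A, m) = ((m*7)*A)*1 + 3 = ((7*m)*A)*1 + 3 = (7*A*m)*1 + 3 = 7*A*m + 3 = 3 + 7*A*m)
Q(f, X) = 2*(-88 + f)/(-62 + X) (Q(f, X) = 2*((f - 88)/(X - 62)) = 2*((-88 + f)/(-62 + X)) = 2*(-88 + f)/(-62 + X))
1/(Q(79, h(L(5), 7)) - 38238) = 1/(2*(-88 + 79)/(-62 + (3 + 7*(3 + 5)*7)) - 38238) = 1/(2*(-9)/(-62 + (3 + 7*8*7)) - 38238) = 1/(2*(-9)/(-62 + (3 + 392)) - 38238) = 1/(2*(-9)/(-62 + 395) - 38238) = 1/(2*(-9)/333 - 38238) = 1/(2*(1/333)*(-9) - 38238) = 1/(-2/37 - 38238) = 1/(-1414808/37) = -37/1414808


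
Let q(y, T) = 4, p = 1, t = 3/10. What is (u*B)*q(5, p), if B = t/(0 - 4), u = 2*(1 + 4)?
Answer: -3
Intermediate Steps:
t = 3/10 (t = 3*(⅒) = 3/10 ≈ 0.30000)
u = 10 (u = 2*5 = 10)
B = -3/40 (B = (3/10)/(0 - 4) = (3/10)/(-4) = -¼*3/10 = -3/40 ≈ -0.075000)
(u*B)*q(5, p) = (10*(-3/40))*4 = -¾*4 = -3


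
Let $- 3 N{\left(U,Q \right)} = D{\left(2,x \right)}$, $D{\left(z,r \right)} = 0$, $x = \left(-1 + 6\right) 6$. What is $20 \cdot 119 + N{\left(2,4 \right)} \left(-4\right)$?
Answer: $2380$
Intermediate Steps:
$x = 30$ ($x = 5 \cdot 6 = 30$)
$N{\left(U,Q \right)} = 0$ ($N{\left(U,Q \right)} = \left(- \frac{1}{3}\right) 0 = 0$)
$20 \cdot 119 + N{\left(2,4 \right)} \left(-4\right) = 20 \cdot 119 + 0 \left(-4\right) = 2380 + 0 = 2380$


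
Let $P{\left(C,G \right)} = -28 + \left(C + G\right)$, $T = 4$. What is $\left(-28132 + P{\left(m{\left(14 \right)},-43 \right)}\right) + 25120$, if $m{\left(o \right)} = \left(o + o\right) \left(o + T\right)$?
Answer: $-2579$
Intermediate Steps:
$m{\left(o \right)} = 2 o \left(4 + o\right)$ ($m{\left(o \right)} = \left(o + o\right) \left(o + 4\right) = 2 o \left(4 + o\right)$)
$P{\left(C,G \right)} = -28 + C + G$
$\left(-28132 + P{\left(m{\left(14 \right)},-43 \right)}\right) + 25120 = \left(-28132 - \left(71 - 28 \left(4 + 14\right)\right)\right) + 25120 = \left(-28132 - \left(71 - 504\right)\right) + 25120 = \left(-28132 - -433\right) + 25120 = \left(-28132 + 433\right) + 25120 = -27699 + 25120 = -2579$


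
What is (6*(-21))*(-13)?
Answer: 1638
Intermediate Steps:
(6*(-21))*(-13) = -126*(-13) = 1638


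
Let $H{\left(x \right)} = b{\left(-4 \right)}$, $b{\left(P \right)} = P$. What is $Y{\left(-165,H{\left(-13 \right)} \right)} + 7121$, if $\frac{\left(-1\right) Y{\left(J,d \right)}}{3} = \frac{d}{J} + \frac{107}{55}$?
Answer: $\frac{78266}{11} \approx 7115.1$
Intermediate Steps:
$H{\left(x \right)} = -4$
$Y{\left(J,d \right)} = - \frac{321}{55} - \frac{3 d}{J}$ ($Y{\left(J,d \right)} = - 3 \left(\frac{d}{J} + \frac{107}{55}\right) = - 3 \left(\frac{107}{55} + \frac{d}{J}\right) = - \frac{321}{55} - \frac{3 d}{J}$)
$Y{\left(-165,H{\left(-13 \right)} \right)} + 7121 = \left(- \frac{321}{55} - - \frac{12}{-165}\right) + 7121 = \left(- \frac{321}{55} - \left(-12\right) \left(- \frac{1}{165}\right)\right) + 7121 = \left(- \frac{321}{55} - \frac{4}{55}\right) + 7121 = - \frac{65}{11} + 7121 = \frac{78266}{11}$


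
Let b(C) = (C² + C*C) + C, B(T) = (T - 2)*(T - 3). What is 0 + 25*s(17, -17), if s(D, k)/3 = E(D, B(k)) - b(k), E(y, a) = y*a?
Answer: 442425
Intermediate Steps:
B(T) = (-3 + T)*(-2 + T) (B(T) = (-2 + T)*(-3 + T) = (-3 + T)*(-2 + T))
E(y, a) = a*y
b(C) = C + 2*C² (b(C) = (C² + C²) + C = 2*C² + C = C + 2*C²)
s(D, k) = -3*k*(1 + 2*k) + 3*D*(6 + k² - 5*k) (s(D, k) = 3*((6 + k² - 5*k)*D - k*(1 + 2*k)) = 3*(D*(6 + k² - 5*k) - k*(1 + 2*k)) = -3*k*(1 + 2*k) + 3*D*(6 + k² - 5*k))
0 + 25*s(17, -17) = 0 + 25*(-3*(-17)*(1 + 2*(-17)) + 3*17*(6 + (-17)² - 5*(-17))) = 0 + 25*(-3*(-17)*(1 - 34) + 3*17*(6 + 289 + 85)) = 0 + 25*(-3*(-17)*(-33) + 3*17*380) = 0 + 25*(-1683 + 19380) = 0 + 25*17697 = 0 + 442425 = 442425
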